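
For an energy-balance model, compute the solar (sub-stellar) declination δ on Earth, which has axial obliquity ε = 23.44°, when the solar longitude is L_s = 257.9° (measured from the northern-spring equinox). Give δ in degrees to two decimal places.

δ = -22.89°

sin δ = sin ε · sin L_s = sin 23.44° × sin 257.9° = -0.388951.
δ = arcsin(-0.388951) = -22.89°.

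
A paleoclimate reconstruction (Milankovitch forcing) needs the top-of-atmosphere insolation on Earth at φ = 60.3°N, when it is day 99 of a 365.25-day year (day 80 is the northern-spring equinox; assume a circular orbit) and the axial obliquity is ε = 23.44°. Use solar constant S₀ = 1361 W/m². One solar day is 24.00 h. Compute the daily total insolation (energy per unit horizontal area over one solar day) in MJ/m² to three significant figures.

25.4 MJ/m²

Solar longitude: λ_s = 360° × (99 − 80)/365.25 = 18.727°.
sin δ = sin 23.44° × sin 18.727° = 0.12771, so δ = +7.337°.
cos H₀ = −tan(+60.3°) tan(+7.337°) = -0.2258, H₀ = 1.7985 rad.
Bracket: H₀ sin φ sin δ + cos φ cos δ sin H₀ = 1.7985×0.86863×0.12771 + 0.49546×0.99181×0.97418 = 0.199513 + 0.478714 = 0.678227.
Q̄ = (S₀/π) × [bracket] = (1361/π) × 0.678227 = 293.82 W/m².
Daily total = Q̄ × 24.00 h × 3600 s/h = 293.82 × 24.00 × 3600 / 10⁶ = 25.39 MJ/m².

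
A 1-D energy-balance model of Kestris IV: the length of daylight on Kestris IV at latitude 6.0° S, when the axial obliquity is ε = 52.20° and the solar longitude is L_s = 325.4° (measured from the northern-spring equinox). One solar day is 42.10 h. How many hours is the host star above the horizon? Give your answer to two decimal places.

21.76 h

Solar declination: sin δ = sin ε · sin L_s = sin 52.20° × sin 325.4° = -0.44868, so δ = -26.659°.
cos h₀ = −tan ϕ · tan δ = −tan(-6.0°) × tan(-26.659°) = -0.0528, so h₀ = 1.6236 rad = 93.02°.
Daylight = 2h₀/(2π) × 42.10 h = (1.6236/π) × 42.10 = 21.76 h.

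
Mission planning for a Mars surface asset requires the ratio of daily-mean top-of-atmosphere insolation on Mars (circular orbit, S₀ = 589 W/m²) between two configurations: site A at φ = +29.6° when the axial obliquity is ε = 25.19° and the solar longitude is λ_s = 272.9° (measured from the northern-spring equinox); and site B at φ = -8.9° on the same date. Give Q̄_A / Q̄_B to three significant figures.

— Configuration A (φ=+29.6°):
Solar declination: sin δ = sin ε · sin λ_s = sin 25.19° × sin 272.9° = -0.42508, so δ = -25.155°.
cos H₀ = −tan(+29.6°) tan(-25.155°) = 0.2668, H₀ = 1.3007 rad.
Bracket: H₀ sin φ sin δ + cos φ cos δ sin H₀ = 1.3007×0.49394×-0.42508 + 0.86949×0.90516×0.96376 = -0.273100 + 0.758506 = 0.485406.
Q̄ = (S₀/π) × [bracket] = (589/π) × 0.485406 = 91.006 W/m².
— Configuration B (φ=-8.9°):
cos H₀ = −tan(-8.9°) tan(-25.155°) = -0.0735, H₀ = 1.6444 rad.
Bracket: H₀ sin φ sin δ + cos φ cos δ sin H₀ = 1.6444×-0.15471×-0.42508 + 0.98796×0.90516×0.99729 = 0.108143 + 0.891838 = 0.999981.
Q̄ = (S₀/π) × [bracket] = (589/π) × 0.999981 = 187.48 W/m².
Ratio Q̄_A / Q̄_B = 91.006 / 187.48 = 0.4854.

Q̄_A / Q̄_B ≈ 0.485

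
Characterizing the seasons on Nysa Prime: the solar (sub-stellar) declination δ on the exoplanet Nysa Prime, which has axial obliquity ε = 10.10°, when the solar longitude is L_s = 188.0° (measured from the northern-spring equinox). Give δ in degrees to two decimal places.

δ = -1.40°

sin δ = sin ε · sin L_s = sin 10.10° × sin 188.0° = -0.024406.
δ = arcsin(-0.024406) = -1.40°.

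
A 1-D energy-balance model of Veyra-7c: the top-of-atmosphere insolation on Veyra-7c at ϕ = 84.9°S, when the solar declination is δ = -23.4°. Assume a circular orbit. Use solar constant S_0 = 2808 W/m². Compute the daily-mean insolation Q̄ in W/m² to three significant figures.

cos h₀ = −tan(-84.9°) tan(-23.400°) = -4.8487 ≤ −1 ⇒ polar day, h₀ = π.
Bracket: h₀ sin ϕ sin δ + cos ϕ cos δ sin h₀ = 3.1416×-0.99604×-0.39715 + 0.08889×0.91775×0.00000 = 1.242746 + 0.000000 = 1.242746.
Q̄ = (S_0/π) × [bracket] = (2808/π) × 1.242746 = 1111 W/m².

Q̄ ≈ 1.11e+03 W/m²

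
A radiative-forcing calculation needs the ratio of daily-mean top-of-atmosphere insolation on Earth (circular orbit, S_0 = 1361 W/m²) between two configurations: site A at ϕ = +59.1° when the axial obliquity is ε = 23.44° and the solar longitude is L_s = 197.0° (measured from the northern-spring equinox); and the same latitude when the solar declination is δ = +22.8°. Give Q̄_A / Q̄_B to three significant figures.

— Configuration A (ϕ=+59.1°):
Solar declination: sin δ = sin ε · sin L_s = sin 23.44° × sin 197.0° = -0.11630, so δ = -6.679°.
cos h₀ = −tan(+59.1°) tan(-6.679°) = 0.1957, h₀ = 1.3739 rad.
Bracket: h₀ sin ϕ sin δ + cos ϕ cos δ sin h₀ = 1.3739×0.85806×-0.11630 + 0.51354×0.99321×0.98067 = -0.137105 + 0.500194 = 0.363089.
Q̄ = (S_0/π) × [bracket] = (1361/π) × 0.363089 = 157.30 W/m².
— Configuration B (ϕ=+59.1°):
cos h₀ = −tan(+59.1°) tan(+22.800°) = -0.7024, h₀ = 2.3495 rad.
Bracket: h₀ sin ϕ sin δ + cos ϕ cos δ sin h₀ = 2.3495×0.85806×0.38752 + 0.51354×0.92186×0.71181 = 0.781245 + 0.336979 = 1.118224.
Q̄ = (S_0/π) × [bracket] = (1361/π) × 1.118224 = 484.44 W/m².
Ratio Q̄_A / Q̄_B = 157.30 / 484.44 = 0.3247.

Q̄_A / Q̄_B ≈ 0.325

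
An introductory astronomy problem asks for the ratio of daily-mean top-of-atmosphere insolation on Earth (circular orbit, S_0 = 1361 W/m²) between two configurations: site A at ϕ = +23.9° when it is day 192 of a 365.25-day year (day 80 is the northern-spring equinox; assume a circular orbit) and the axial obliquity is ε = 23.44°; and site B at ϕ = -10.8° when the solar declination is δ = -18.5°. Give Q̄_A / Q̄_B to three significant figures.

— Configuration A (ϕ=+23.9°):
Solar longitude: L_s = 360° × (192 − 80)/365.25 = 110.390°.
sin δ = sin 23.44° × sin 110.390° = 0.37286, so δ = +21.892°.
cos h₀ = −tan(+23.9°) tan(+21.892°) = -0.1781, h₀ = 1.7498 rad.
Bracket: h₀ sin ϕ sin δ + cos ϕ cos δ sin h₀ = 1.7498×0.40514×0.37286 + 0.91425×0.92789×0.98402 = 0.264326 + 0.834767 = 1.099093.
Q̄ = (S_0/π) × [bracket] = (1361/π) × 1.099093 = 476.15 W/m².
— Configuration B (ϕ=-10.8°):
cos h₀ = −tan(-10.8°) tan(-18.500°) = -0.0638, h₀ = 1.6347 rad.
Bracket: h₀ sin ϕ sin δ + cos ϕ cos δ sin h₀ = 1.6347×-0.18738×-0.31730 + 0.98229×0.94832×0.99796 = 0.097192 + 0.929625 = 1.026817.
Q̄ = (S_0/π) × [bracket] = (1361/π) × 1.026817 = 444.84 W/m².
Ratio Q̄_A / Q̄_B = 476.15 / 444.84 = 1.070.

Q̄_A / Q̄_B ≈ 1.07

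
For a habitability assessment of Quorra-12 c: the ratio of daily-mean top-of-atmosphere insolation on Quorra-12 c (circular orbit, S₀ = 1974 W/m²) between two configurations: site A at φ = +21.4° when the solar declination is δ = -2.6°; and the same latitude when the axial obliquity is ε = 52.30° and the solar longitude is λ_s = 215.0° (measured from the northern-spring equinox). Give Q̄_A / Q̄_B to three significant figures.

Q̄_A / Q̄_B ≈ 1.54

— Configuration A (φ=+21.4°):
cos H₀ = −tan(+21.4°) tan(-2.600°) = 0.0178, H₀ = 1.5530 rad.
Bracket: H₀ sin φ sin δ + cos φ cos δ sin H₀ = 1.5530×0.36488×-0.04536 + 0.93106×0.99897×0.99984 = -0.025704 + 0.929952 = 0.904248.
Q̄ = (S₀/π) × [bracket] = (1974/π) × 0.904248 = 568.18 W/m².
— Configuration B (φ=+21.4°):
Solar declination: sin δ = sin ε · sin λ_s = sin 52.30° × sin 215.0° = -0.45383, so δ = -26.989°.
cos H₀ = −tan(+21.4°) tan(-26.989°) = 0.1996, H₀ = 1.3699 rad.
Bracket: H₀ sin φ sin δ + cos φ cos δ sin H₀ = 1.3699×0.36488×-0.45383 + 0.93106×0.89109×0.97988 = -0.226847 + 0.812966 = 0.586119.
Q̄ = (S₀/π) × [bracket] = (1974/π) × 0.586119 = 368.28 W/m².
Ratio Q̄_A / Q̄_B = 568.18 / 368.28 = 1.543.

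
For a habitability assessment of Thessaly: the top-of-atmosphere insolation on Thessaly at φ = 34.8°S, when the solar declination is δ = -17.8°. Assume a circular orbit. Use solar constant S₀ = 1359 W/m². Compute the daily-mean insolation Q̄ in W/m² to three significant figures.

cos H₀ = −tan(-34.8°) tan(-17.800°) = -0.2231, H₀ = 1.7958 rad.
Bracket: H₀ sin φ sin δ + cos φ cos δ sin H₀ = 1.7958×-0.57071×-0.30570 + 0.82115×0.95213×0.97479 = 0.313306 + 0.762131 = 1.075437.
Q̄ = (S₀/π) × [bracket] = (1359/π) × 1.075437 = 465.2 W/m².

Q̄ ≈ 465 W/m²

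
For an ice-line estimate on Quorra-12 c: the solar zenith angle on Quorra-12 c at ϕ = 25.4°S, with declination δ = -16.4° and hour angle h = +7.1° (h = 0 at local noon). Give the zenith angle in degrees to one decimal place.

cos θ_z = sin ϕ sin δ + cos ϕ cos δ cos h = 0.121106 + 0.859937 = 0.981043.
θ_z = arccos(0.981043) = 11.2°.

θ_z = 11.2°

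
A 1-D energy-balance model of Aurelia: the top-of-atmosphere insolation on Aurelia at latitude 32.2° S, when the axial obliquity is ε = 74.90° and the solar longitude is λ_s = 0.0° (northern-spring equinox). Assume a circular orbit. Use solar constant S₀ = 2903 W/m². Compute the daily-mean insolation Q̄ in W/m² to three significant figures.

Q̄ ≈ 782 W/m²

Solar declination: sin δ = sin ε · sin λ_s = sin 74.90° × sin 0.0° = 0.00000, so δ = +0.000°.
cos H₀ = −tan(-32.2°) tan(+0.000°) = 0.0000, H₀ = 1.5708 rad.
Bracket: H₀ sin φ sin δ + cos φ cos δ sin H₀ = 1.5708×-0.53288×0.00000 + 0.84619×1.00000×1.00000 = -0.000000 + 0.846190 = 0.846190.
Q̄ = (S₀/π) × [bracket] = (2903/π) × 0.846190 = 781.9 W/m².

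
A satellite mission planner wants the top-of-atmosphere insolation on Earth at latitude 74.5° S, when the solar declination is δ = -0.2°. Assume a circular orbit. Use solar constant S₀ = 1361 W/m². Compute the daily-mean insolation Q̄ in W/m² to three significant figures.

cos H₀ = −tan(-74.5°) tan(-0.200°) = -0.0126, H₀ = 1.5834 rad.
Bracket: H₀ sin φ sin δ + cos φ cos δ sin H₀ = 1.5834×-0.96363×-0.00349 + 0.26724×0.99999×0.99992 = 0.005325 + 0.267216 = 0.272541.
Q̄ = (S₀/π) × [bracket] = (1361/π) × 0.272541 = 118.1 W/m².

Q̄ ≈ 118 W/m²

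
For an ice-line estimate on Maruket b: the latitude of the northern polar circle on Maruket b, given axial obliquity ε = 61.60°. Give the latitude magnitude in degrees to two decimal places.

The polar circle is the lowest latitude that experiences at least one full rotation of continuous daylight at the northern-summer solstice; it lies at |ϕ| = 90° − ε = 90° − 61.60° = 28.40°.

28.40°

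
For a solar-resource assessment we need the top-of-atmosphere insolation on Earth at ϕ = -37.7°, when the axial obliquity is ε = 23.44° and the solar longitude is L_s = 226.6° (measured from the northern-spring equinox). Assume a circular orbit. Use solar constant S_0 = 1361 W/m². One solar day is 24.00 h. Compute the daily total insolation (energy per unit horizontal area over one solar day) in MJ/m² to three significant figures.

Solar declination: sin δ = sin ε · sin L_s = sin 23.44° × sin 226.6° = -0.28902, so δ = -16.799°.
cos h₀ = −tan(-37.7°) tan(-16.799°) = -0.2333, h₀ = 1.8063 rad.
Bracket: h₀ sin ϕ sin δ + cos ϕ cos δ sin h₀ = 1.8063×-0.61153×-0.28902 + 0.79122×0.95732×0.97239 = 0.319253 + 0.736538 = 1.055791.
Q̄ = (S_0/π) × [bracket] = (1361/π) × 1.055791 = 457.39 W/m².
Daily total = Q̄ × 24.00 h × 3600 s/h = 457.39 × 24.00 × 3600 / 10⁶ = 39.52 MJ/m².

39.5 MJ/m²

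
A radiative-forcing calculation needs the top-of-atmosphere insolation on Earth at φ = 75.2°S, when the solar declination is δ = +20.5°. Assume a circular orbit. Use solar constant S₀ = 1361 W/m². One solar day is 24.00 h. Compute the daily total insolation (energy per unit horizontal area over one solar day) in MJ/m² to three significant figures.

cos H₀ = −tan(-75.2°) tan(+20.500°) = 1.4151 ≥ 1 ⇒ polar night, H₀ = 0 and Q̄ = 0.
Daily total = Q̄ × 24.00 h × 3600 s/h = 0.00 MJ/m².

0.00 MJ/m²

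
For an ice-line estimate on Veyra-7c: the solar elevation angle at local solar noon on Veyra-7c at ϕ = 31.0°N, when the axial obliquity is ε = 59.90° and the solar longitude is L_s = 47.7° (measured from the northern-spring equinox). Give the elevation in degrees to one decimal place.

Solar declination: sin δ = sin ε · sin L_s = sin 59.90° × sin 47.7° = 0.63989, so δ = +39.784°.
At local noon the hour angle is zero, so the zenith angle equals |ϕ − δ| = |+31.0° − (+39.784°)| = 8.784°.
Elevation = 90° − 8.784° = 81.2°.

81.2°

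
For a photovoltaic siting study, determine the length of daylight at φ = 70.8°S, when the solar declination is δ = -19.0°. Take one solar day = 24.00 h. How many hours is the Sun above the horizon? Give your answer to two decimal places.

22.85 h

cos H₀ = −tan φ · tan δ = −tan(-70.8°) × tan(-19.000°) = -0.9888, so H₀ = 2.9916 rad = 171.41°.
Daylight = 2H₀/(2π) × 24.00 h = (2.9916/π) × 24.00 = 22.85 h.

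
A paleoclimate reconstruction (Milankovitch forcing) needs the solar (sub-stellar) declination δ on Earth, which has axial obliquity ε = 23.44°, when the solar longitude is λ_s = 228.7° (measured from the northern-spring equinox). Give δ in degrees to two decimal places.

sin δ = sin ε · sin λ_s = sin 23.44° × sin 228.7° = -0.298844.
δ = arcsin(-0.298844) = -17.39°.

δ = -17.39°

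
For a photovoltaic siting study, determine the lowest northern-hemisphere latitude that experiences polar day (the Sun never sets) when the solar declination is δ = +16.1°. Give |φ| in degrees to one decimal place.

|φ| = 73.9°

Polar day requires cos H₀ = −tan φ tan δ ≤ −1, i.e. tan φ tan δ ≥ 1.
The boundary is |tan φ| · |tan δ| = 1, so |φ| = 90° − |δ| = 90° − 16.1° = 73.9° in the northern hemisphere.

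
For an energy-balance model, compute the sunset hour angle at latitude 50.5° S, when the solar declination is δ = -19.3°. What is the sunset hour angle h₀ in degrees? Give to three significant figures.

cos h₀ = −tan ϕ · tan δ = −tan(-50.5°) × tan(-19.300°) = -0.4248, so h₀ = 2.0096 rad = 115.14°.

h₀ = 115°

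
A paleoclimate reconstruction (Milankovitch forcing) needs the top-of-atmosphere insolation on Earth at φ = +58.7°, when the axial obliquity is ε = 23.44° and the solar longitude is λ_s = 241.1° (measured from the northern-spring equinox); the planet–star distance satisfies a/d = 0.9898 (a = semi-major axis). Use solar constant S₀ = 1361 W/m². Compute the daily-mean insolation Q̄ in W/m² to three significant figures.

Solar declination: sin δ = sin ε · sin λ_s = sin 23.44° × sin 241.1° = -0.34825, so δ = -20.380°.
cos H₀ = −tan(+58.7°) tan(-20.380°) = 0.6110, H₀ = 0.9134 rad.
Bracket: H₀ sin φ sin δ + cos φ cos δ sin H₀ = 0.9134×0.85446×-0.34825 + 0.51952×0.93740×0.79162 = -0.271797 + 0.385517 = 0.113720.
Inverse-square distance factor (a/d)² = 0.9898² = 0.979704.
Q̄ = (S₀/π) × 0.979704 × [bracket] = (1361/π) × 0.979704 × 0.113720 = 48.27 W/m².

Q̄ ≈ 48.3 W/m²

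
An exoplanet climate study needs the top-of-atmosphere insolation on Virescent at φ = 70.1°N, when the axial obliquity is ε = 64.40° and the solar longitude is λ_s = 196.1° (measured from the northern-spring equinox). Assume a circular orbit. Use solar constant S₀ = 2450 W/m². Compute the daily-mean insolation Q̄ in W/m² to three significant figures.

Solar declination: sin δ = sin ε · sin λ_s = sin 64.40° × sin 196.1° = -0.25009, so δ = -14.483°.
cos H₀ = −tan(+70.1°) tan(-14.483°) = 0.7135, H₀ = 0.7763 rad.
Bracket: H₀ sin φ sin δ + cos φ cos δ sin H₀ = 0.7763×0.94029×-0.25009 + 0.34038×0.96822×0.70061 = -0.182552 + 0.230895 = 0.048343.
Q̄ = (S₀/π) × [bracket] = (2450/π) × 0.048343 = 37.70 W/m².

Q̄ ≈ 37.7 W/m²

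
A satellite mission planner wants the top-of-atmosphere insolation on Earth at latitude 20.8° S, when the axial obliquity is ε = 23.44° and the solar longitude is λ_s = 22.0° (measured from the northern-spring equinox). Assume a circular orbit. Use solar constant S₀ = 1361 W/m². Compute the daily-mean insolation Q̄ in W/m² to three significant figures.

Solar declination: sin δ = sin ε · sin λ_s = sin 23.44° × sin 22.0° = 0.14901, so δ = +8.570°.
cos H₀ = −tan(-20.8°) tan(+8.570°) = 0.0572, H₀ = 1.5135 rad.
Bracket: H₀ sin φ sin δ + cos φ cos δ sin H₀ = 1.5135×-0.35511×0.14901 + 0.93483×0.98884×0.99836 = -0.080087 + 0.922881 = 0.842794.
Q̄ = (S₀/π) × [bracket] = (1361/π) × 0.842794 = 365.1 W/m².

Q̄ ≈ 365 W/m²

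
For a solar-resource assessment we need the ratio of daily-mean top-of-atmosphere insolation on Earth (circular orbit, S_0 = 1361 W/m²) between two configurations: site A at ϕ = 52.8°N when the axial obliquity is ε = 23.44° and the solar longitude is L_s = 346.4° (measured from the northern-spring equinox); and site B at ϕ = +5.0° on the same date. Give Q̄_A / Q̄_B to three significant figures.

Q̄_A / Q̄_B ≈ 0.500

— Configuration A (ϕ=+52.8°):
Solar declination: sin δ = sin ε · sin L_s = sin 23.44° × sin 346.4° = -0.09354, so δ = -5.367°.
cos h₀ = −tan(+52.8°) tan(-5.367°) = 0.1238, h₀ = 1.4467 rad.
Bracket: h₀ sin ϕ sin δ + cos ϕ cos δ sin h₀ = 1.4467×0.79653×-0.09354 + 0.60460×0.99562×0.99231 = -0.107790 + 0.597323 = 0.489533.
Q̄ = (S_0/π) × [bracket] = (1361/π) × 0.489533 = 212.08 W/m².
— Configuration B (ϕ=+5.0°):
cos h₀ = −tan(+5.0°) tan(-5.367°) = 0.0082, h₀ = 1.5626 rad.
Bracket: h₀ sin ϕ sin δ + cos ϕ cos δ sin h₀ = 1.5626×0.08716×-0.09354 + 0.99619×0.99562×0.99997 = -0.012740 + 0.991797 = 0.979057.
Q̄ = (S_0/π) × [bracket] = (1361/π) × 0.979057 = 424.15 W/m².
Ratio Q̄_A / Q̄_B = 212.08 / 424.15 = 0.5000.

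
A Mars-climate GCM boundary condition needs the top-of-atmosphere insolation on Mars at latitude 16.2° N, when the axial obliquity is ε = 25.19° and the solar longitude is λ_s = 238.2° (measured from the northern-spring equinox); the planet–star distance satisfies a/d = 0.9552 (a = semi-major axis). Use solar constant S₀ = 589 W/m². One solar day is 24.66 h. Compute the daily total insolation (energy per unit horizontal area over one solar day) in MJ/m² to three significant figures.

11.3 MJ/m²

Solar declination: sin δ = sin ε · sin λ_s = sin 25.19° × sin 238.2° = -0.36173, so δ = -21.207°.
cos H₀ = −tan(+16.2°) tan(-21.207°) = 0.1127, H₀ = 1.4578 rad.
Bracket: H₀ sin φ sin δ + cos φ cos δ sin H₀ = 1.4578×0.27899×-0.36173 + 0.96029×0.93228×0.99363 = -0.147120 + 0.889556 = 0.742436.
Inverse-square distance factor (a/d)² = 0.9552² = 0.912407.
Q̄ = (S₀/π) × 0.912407 × [bracket] = (589/π) × 0.912407 × 0.742436 = 127.00 W/m².
Daily total = Q̄ × 24.66 h × 3600 s/h = 127.00 × 24.66 × 3600 / 10⁶ = 11.27 MJ/m².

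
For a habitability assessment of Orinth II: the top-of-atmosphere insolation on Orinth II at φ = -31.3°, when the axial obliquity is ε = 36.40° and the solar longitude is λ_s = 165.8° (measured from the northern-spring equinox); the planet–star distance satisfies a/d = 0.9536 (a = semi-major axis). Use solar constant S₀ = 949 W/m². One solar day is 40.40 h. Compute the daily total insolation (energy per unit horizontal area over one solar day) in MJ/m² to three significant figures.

Solar declination: sin δ = sin ε · sin λ_s = sin 36.40° × sin 165.8° = 0.14557, so δ = +8.370°.
cos H₀ = −tan(-31.3°) tan(+8.370°) = 0.0895, H₀ = 1.4812 rad.
Bracket: H₀ sin φ sin δ + cos φ cos δ sin H₀ = 1.4812×-0.51952×0.14557 + 0.85446×0.98935×0.99599 = -0.112018 + 0.841970 = 0.729952.
Inverse-square distance factor (a/d)² = 0.9536² = 0.909353.
Q̄ = (S₀/π) × 0.909353 × [bracket] = (949/π) × 0.909353 × 0.729952 = 200.51 W/m².
Daily total = Q̄ × 40.40 h × 3600 s/h = 200.51 × 40.40 × 3600 / 10⁶ = 29.16 MJ/m².

29.2 MJ/m²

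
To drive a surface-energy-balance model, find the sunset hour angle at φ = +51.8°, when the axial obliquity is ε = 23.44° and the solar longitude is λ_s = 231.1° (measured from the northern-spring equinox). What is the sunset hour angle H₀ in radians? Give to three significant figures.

Solar declination: sin δ = sin ε · sin λ_s = sin 23.44° × sin 231.1° = -0.30958, so δ = -18.034°.
cos H₀ = −tan φ · tan δ = −tan(+51.8°) × tan(-18.034°) = 0.4137, so H₀ = 1.1443 rad = 65.56°.

H₀ = 1.14 rad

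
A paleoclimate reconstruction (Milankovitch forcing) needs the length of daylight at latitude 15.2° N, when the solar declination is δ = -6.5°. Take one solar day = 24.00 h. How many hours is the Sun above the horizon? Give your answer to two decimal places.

cos h₀ = −tan ϕ · tan δ = −tan(+15.2°) × tan(-6.500°) = 0.0310, so h₀ = 1.5398 rad = 88.23°.
Daylight = 2h₀/(2π) × 24.00 h = (1.5398/π) × 24.00 = 11.76 h.

11.76 h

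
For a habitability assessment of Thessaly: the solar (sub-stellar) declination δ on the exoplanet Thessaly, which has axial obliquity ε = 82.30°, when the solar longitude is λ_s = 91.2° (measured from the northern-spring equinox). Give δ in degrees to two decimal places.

δ = +82.21°

sin δ = sin ε · sin λ_s = sin 82.30° × sin 91.2° = 0.990766.
δ = arcsin(0.990766) = +82.21°.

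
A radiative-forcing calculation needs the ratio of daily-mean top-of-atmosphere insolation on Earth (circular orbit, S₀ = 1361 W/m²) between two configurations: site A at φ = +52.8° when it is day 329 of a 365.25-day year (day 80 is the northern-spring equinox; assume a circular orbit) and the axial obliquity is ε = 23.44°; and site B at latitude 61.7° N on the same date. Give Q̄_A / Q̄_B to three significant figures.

Q̄_A / Q̄_B ≈ 2.99

— Configuration A (φ=+52.8°):
Solar longitude: λ_s = 360° × (329 − 80)/365.25 = 245.421°.
sin δ = sin 23.44° × sin 245.421° = -0.36174, so δ = -21.207°.
cos H₀ = −tan(+52.8°) tan(-21.207°) = 0.5112, H₀ = 1.0342 rad.
Bracket: H₀ sin φ sin δ + cos φ cos δ sin H₀ = 1.0342×0.79653×-0.36174 + 0.60460×0.93228×0.85946 = -0.297991 + 0.484440 = 0.186449.
Q̄ = (S₀/π) × [bracket] = (1361/π) × 0.186449 = 80.773 W/m².
— Configuration B (φ=+61.7°):
cos H₀ = −tan(+61.7°) tan(-21.207°) = 0.7206, H₀ = 0.7661 rad.
Bracket: H₀ sin φ sin δ + cos φ cos δ sin H₀ = 0.7661×0.88048×-0.36174 + 0.47409×0.93228×0.69331 = -0.244007 + 0.306432 = 0.062425.
Q̄ = (S₀/π) × [bracket] = (1361/π) × 0.062425 = 27.044 W/m².
Ratio Q̄_A / Q̄_B = 80.773 / 27.044 = 2.987.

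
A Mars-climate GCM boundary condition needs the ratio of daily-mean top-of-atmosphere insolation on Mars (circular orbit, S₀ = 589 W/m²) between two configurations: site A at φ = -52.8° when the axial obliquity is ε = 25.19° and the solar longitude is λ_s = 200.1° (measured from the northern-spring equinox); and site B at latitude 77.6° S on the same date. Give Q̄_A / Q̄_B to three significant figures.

Q̄_A / Q̄_B ≈ 1.63

— Configuration A (φ=-52.8°):
Solar declination: sin δ = sin ε · sin λ_s = sin 25.19° × sin 200.1° = -0.14627, so δ = -8.411°.
cos H₀ = −tan(-52.8°) tan(-8.411°) = -0.1948, H₀ = 1.7668 rad.
Bracket: H₀ sin φ sin δ + cos φ cos δ sin H₀ = 1.7668×-0.79653×-0.14627 + 0.60460×0.98924×0.98084 = 0.205847 + 0.586635 = 0.792482.
Q̄ = (S₀/π) × [bracket] = (589/π) × 0.792482 = 148.58 W/m².
— Configuration B (φ=-77.6°):
cos H₀ = −tan(-77.6°) tan(-8.411°) = -0.6725, H₀ = 2.3084 rad.
Bracket: H₀ sin φ sin δ + cos φ cos δ sin H₀ = 2.3084×-0.97667×-0.14627 + 0.21474×0.98924×0.74010 = 0.329772 + 0.157219 = 0.486991.
Q̄ = (S₀/π) × [bracket] = (589/π) × 0.486991 = 91.303 W/m².
Ratio Q̄_A / Q̄_B = 148.58 / 91.303 = 1.627.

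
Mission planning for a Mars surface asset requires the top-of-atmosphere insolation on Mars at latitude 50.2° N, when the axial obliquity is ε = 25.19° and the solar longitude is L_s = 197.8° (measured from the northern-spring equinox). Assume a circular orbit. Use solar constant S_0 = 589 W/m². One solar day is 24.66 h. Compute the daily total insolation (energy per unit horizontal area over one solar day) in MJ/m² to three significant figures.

Solar declination: sin δ = sin ε · sin L_s = sin 25.19° × sin 197.8° = -0.13011, so δ = -7.476°.
cos h₀ = −tan(+50.2°) tan(-7.476°) = 0.1575, h₀ = 1.4126 rad.
Bracket: h₀ sin ϕ sin δ + cos ϕ cos δ sin h₀ = 1.4126×0.76828×-0.13011 + 0.64011×0.99150×0.98752 = -0.141205 + 0.626748 = 0.485543.
Q̄ = (S_0/π) × [bracket] = (589/π) × 0.485543 = 91.032 W/m².
Daily total = Q̄ × 24.66 h × 3600 s/h = 91.032 × 24.66 × 3600 / 10⁶ = 8.081 MJ/m².

8.08 MJ/m²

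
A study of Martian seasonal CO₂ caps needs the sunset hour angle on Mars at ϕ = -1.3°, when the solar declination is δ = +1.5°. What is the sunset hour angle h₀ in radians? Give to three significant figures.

cos h₀ = −tan ϕ · tan δ = −tan(-1.3°) × tan(+1.500°) = 0.0006, so h₀ = 1.5702 rad = 89.97°.

h₀ = 1.57 rad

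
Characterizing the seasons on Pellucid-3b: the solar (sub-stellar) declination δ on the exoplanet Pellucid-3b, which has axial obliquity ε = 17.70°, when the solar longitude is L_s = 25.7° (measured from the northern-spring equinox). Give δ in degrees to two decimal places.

δ = +7.58°

sin δ = sin ε · sin L_s = sin 17.70° × sin 25.7° = 0.131847.
δ = arcsin(0.131847) = +7.58°.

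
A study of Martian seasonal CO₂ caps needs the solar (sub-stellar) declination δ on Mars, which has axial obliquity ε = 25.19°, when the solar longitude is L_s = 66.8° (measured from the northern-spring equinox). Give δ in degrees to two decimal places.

δ = +23.03°

sin δ = sin ε · sin L_s = sin 25.19° × sin 66.8° = 0.391204.
δ = arcsin(0.391204) = +23.03°.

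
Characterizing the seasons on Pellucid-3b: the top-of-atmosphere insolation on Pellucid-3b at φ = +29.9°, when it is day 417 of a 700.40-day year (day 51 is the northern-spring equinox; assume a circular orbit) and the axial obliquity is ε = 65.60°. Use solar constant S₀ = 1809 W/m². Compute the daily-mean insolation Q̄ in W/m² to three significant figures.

Q̄ ≈ 438 W/m²

Solar longitude: λ_s = 360° × (417 − 51)/700.40 = 188.121°.
sin δ = sin 65.60° × sin 188.121° = -0.12865, so δ = -7.391°.
cos H₀ = −tan(+29.9°) tan(-7.391°) = 0.0746, H₀ = 1.4961 rad.
Bracket: H₀ sin φ sin δ + cos φ cos δ sin H₀ = 1.4961×0.49849×-0.12865 + 0.86690×0.99169×0.99721 = -0.095946 + 0.857298 = 0.761352.
Q̄ = (S₀/π) × [bracket] = (1809/π) × 0.761352 = 438.4 W/m².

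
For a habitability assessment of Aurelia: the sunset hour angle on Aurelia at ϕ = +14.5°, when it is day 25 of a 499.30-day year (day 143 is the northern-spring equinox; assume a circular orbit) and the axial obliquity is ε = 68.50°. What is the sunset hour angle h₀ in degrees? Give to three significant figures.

h₀ = 50.3°

Solar longitude: L_s = 360° × (25 − 143)/499.30 = -85.079°, i.e. -85.079° + 360° = 274.921°.
sin δ = sin 68.50° × sin 274.921° = -0.92699, so δ = -67.970°.
cos h₀ = −tan ϕ · tan δ = −tan(+14.5°) × tan(-67.970°) = 0.6391, so h₀ = 0.8774 rad = 50.27°.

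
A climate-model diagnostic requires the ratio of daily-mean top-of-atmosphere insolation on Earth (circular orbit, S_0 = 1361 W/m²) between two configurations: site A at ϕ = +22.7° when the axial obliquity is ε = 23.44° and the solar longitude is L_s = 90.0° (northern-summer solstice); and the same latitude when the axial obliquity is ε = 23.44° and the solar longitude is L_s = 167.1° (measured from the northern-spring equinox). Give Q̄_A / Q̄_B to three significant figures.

— Configuration A (ϕ=+22.7°):
Solar declination: sin δ = sin ε · sin L_s = sin 23.44° × sin 90.0° = 0.39779, so δ = +23.440°.
cos h₀ = −tan(+22.7°) tan(+23.440°) = -0.1814, h₀ = 1.7532 rad.
Bracket: h₀ sin ϕ sin δ + cos ϕ cos δ sin h₀ = 1.7532×0.38591×0.39779 + 0.92254×0.91748×0.98342 = 0.269136 + 0.832378 = 1.101514.
Q̄ = (S_0/π) × [bracket] = (1361/π) × 1.101514 = 477.20 W/m².
— Configuration B (ϕ=+22.7°):
Solar declination: sin δ = sin ε · sin L_s = sin 23.44° × sin 167.1° = 0.08881, so δ = +5.095°.
cos h₀ = −tan(+22.7°) tan(+5.095°) = -0.0373, h₀ = 1.6081 rad.
Bracket: h₀ sin ϕ sin δ + cos ϕ cos δ sin h₀ = 1.6081×0.38591×0.08881 + 0.92254×0.99605×0.99930 = 0.055114 + 0.918253 = 0.973367.
Q̄ = (S_0/π) × [bracket] = (1361/π) × 0.973367 = 421.68 W/m².
Ratio Q̄_A / Q̄_B = 477.20 / 421.68 = 1.132.

Q̄_A / Q̄_B ≈ 1.13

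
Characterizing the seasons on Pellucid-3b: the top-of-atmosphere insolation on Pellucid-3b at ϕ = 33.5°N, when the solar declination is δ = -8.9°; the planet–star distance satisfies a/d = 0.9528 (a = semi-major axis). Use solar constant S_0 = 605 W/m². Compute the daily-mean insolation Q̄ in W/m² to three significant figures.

cos h₀ = −tan(+33.5°) tan(-8.900°) = 0.1036, h₀ = 1.4670 rad.
Bracket: h₀ sin ϕ sin δ + cos ϕ cos δ sin h₀ = 1.4670×0.55194×-0.15471 + 0.83389×0.98796×0.99461 = -0.125268 + 0.819409 = 0.694141.
Inverse-square distance factor (a/d)² = 0.9528² = 0.907828.
Q̄ = (S_0/π) × 0.907828 × [bracket] = (605/π) × 0.907828 × 0.694141 = 121.4 W/m².

Q̄ ≈ 121 W/m²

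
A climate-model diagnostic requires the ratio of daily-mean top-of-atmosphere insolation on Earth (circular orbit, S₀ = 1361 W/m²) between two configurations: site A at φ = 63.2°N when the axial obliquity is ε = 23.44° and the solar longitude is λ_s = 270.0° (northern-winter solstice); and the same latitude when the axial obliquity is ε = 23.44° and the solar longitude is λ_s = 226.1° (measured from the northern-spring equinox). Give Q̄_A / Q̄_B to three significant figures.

Q̄_A / Q̄_B ≈ 0.193

— Configuration A (φ=+63.2°):
Solar declination: sin δ = sin ε · sin λ_s = sin 23.44° × sin 270.0° = -0.39779, so δ = -23.440°.
cos H₀ = −tan(+63.2°) tan(-23.440°) = 0.8583, H₀ = 0.5388 rad.
Bracket: H₀ sin φ sin δ + cos φ cos δ sin H₀ = 0.5388×0.89259×-0.39779 + 0.45088×0.91748×0.51312 = -0.191308 + 0.212264 = 0.020956.
Q̄ = (S₀/π) × [bracket] = (1361/π) × 0.020956 = 9.0786 W/m².
— Configuration B (φ=+63.2°):
Solar declination: sin δ = sin ε · sin λ_s = sin 23.44° × sin 226.1° = -0.28663, so δ = -16.656°.
cos H₀ = −tan(+63.2°) tan(-16.656°) = 0.5923, H₀ = 0.9369 rad.
Bracket: H₀ sin φ sin δ + cos φ cos δ sin H₀ = 0.9369×0.89259×-0.28663 + 0.45088×0.95804×0.80574 = -0.239699 + 0.348048 = 0.108349.
Q̄ = (S₀/π) × [bracket] = (1361/π) × 0.108349 = 46.939 W/m².
Ratio Q̄_A / Q̄_B = 9.0786 / 46.939 = 0.1934.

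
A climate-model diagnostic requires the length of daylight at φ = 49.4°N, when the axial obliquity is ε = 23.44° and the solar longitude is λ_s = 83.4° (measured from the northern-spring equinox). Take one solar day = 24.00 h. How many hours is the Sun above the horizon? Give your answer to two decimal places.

16.02 h

Solar declination: sin δ = sin ε · sin λ_s = sin 23.44° × sin 83.4° = 0.39515, so δ = +23.275°.
cos H₀ = −tan φ · tan δ = −tan(+49.4°) × tan(+23.275°) = -0.5019, so H₀ = 2.0966 rad = 120.12°.
Daylight = 2H₀/(2π) × 24.00 h = (2.0966/π) × 24.00 = 16.02 h.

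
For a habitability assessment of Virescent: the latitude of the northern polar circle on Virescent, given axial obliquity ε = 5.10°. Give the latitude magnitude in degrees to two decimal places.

The polar circle is the lowest latitude that experiences at least one full rotation of continuous daylight at the northern-summer solstice; it lies at |φ| = 90° − ε = 90° − 5.10° = 84.90°.

84.90°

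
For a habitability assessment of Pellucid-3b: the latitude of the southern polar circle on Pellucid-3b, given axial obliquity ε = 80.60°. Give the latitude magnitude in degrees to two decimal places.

9.40°

The polar circle is the lowest latitude that experiences at least one full rotation of continuous darkness at the northern-summer solstice; it lies at |ϕ| = 90° − ε = 90° − 80.60° = 9.40°.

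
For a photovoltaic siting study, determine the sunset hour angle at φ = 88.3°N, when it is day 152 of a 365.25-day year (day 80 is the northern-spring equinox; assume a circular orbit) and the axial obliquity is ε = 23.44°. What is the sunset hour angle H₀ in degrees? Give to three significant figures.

Solar longitude: λ_s = 360° × (152 − 80)/365.25 = 70.965°.
sin δ = sin 23.44° × sin 70.965° = 0.37604, so δ = +22.088°.
Sunrise equation: cos H₀ = −tan φ · tan δ = -13.6736 ≤ −1, so the Sun never sets (polar day) and H₀ = π.

H₀ = 180°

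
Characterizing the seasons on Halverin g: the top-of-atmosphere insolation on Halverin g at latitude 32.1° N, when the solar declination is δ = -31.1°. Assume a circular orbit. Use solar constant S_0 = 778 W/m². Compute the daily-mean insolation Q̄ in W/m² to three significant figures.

Q̄ ≈ 85.9 W/m²

cos h₀ = −tan(+32.1°) tan(-31.100°) = 0.3784, h₀ = 1.1827 rad.
Bracket: h₀ sin ϕ sin δ + cos ϕ cos δ sin h₀ = 1.1827×0.53140×-0.51653 + 0.84712×0.85627×0.92564 = -0.324632 + 0.671425 = 0.346793.
Q̄ = (S_0/π) × [bracket] = (778/π) × 0.346793 = 85.88 W/m².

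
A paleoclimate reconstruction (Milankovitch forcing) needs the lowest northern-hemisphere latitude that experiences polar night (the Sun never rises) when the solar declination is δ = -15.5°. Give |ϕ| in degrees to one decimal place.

|ϕ| = 74.5°

Polar night requires cos h₀ = −tan ϕ tan δ ≥ 1, i.e. tan ϕ tan δ ≤ −1.
The boundary is |tan ϕ| · |tan δ| = 1, so |ϕ| = 90° − |δ| = 90° − 15.5° = 74.5° in the northern hemisphere.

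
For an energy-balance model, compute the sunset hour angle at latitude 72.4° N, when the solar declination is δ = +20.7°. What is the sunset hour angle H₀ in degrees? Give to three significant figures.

Sunrise equation: cos H₀ = −tan φ · tan δ = -1.1912 ≤ −1, so the Sun never sets (polar day) and H₀ = π.

H₀ = 180°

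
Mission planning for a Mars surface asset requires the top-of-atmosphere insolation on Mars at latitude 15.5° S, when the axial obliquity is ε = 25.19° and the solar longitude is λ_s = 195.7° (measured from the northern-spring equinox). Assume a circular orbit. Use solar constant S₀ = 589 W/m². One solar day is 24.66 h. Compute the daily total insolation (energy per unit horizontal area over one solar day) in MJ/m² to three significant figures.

16.7 MJ/m²

Solar declination: sin δ = sin ε · sin λ_s = sin 25.19° × sin 195.7° = -0.11517, so δ = -6.614°.
cos H₀ = −tan(-15.5°) tan(-6.614°) = -0.0322, H₀ = 1.6030 rad.
Bracket: H₀ sin φ sin δ + cos φ cos δ sin H₀ = 1.6030×-0.26724×-0.11517 + 0.96363×0.99335×0.99948 = 0.049337 + 0.956724 = 1.006061.
Q̄ = (S₀/π) × [bracket] = (589/π) × 1.006061 = 188.62 W/m².
Daily total = Q̄ × 24.66 h × 3600 s/h = 188.62 × 24.66 × 3600 / 10⁶ = 16.74 MJ/m².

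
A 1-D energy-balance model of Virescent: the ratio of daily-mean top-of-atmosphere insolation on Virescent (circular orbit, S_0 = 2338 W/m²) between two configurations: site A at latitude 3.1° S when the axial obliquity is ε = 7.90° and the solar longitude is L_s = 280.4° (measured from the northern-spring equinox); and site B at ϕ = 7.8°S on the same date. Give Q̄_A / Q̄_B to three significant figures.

— Configuration A (ϕ=-3.1°):
Solar declination: sin δ = sin ε · sin L_s = sin 7.90° × sin 280.4° = -0.13519, so δ = -7.769°.
cos h₀ = −tan(-3.1°) tan(-7.769°) = -0.0074, h₀ = 1.5782 rad.
Bracket: h₀ sin ϕ sin δ + cos ϕ cos δ sin h₀ = 1.5782×-0.05408×-0.13519 + 0.99854×0.99082×0.99997 = 0.011538 + 0.989344 = 1.000882.
Q̄ = (S_0/π) × [bracket] = (2338/π) × 1.000882 = 744.86 W/m².
— Configuration B (ϕ=-7.8°):
cos h₀ = −tan(-7.8°) tan(-7.769°) = -0.0187, h₀ = 1.5895 rad.
Bracket: h₀ sin ϕ sin δ + cos ϕ cos δ sin h₀ = 1.5895×-0.13572×-0.13519 + 0.99075×0.99082×0.99983 = 0.029164 + 0.981488 = 1.010652.
Q̄ = (S_0/π) × [bracket] = (2338/π) × 1.010652 = 752.14 W/m².
Ratio Q̄_A / Q̄_B = 744.86 / 752.14 = 0.9903.

Q̄_A / Q̄_B ≈ 0.990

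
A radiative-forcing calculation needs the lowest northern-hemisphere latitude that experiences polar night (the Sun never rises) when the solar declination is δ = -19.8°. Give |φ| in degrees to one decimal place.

Polar night requires cos H₀ = −tan φ tan δ ≥ 1, i.e. tan φ tan δ ≤ −1.
The boundary is |tan φ| · |tan δ| = 1, so |φ| = 90° − |δ| = 90° − 19.8° = 70.2° in the northern hemisphere.

|φ| = 70.2°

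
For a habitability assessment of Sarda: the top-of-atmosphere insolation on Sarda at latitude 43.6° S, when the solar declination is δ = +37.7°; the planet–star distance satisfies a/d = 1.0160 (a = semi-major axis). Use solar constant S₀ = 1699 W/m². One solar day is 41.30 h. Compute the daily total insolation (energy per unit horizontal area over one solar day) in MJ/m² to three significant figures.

6.17 MJ/m²

cos H₀ = −tan(-43.6°) tan(+37.700°) = 0.7360, H₀ = 0.7436 rad.
Bracket: H₀ sin φ sin δ + cos φ cos δ sin H₀ = 0.7436×-0.68962×0.61153 + 0.72417×0.79122×0.67697 = -0.313593 + 0.387889 = 0.074296.
Inverse-square distance factor (a/d)² = 1.0160² = 1.032256.
Q̄ = (S₀/π) × 1.032256 × [bracket] = (1699/π) × 1.032256 × 0.074296 = 41.476 W/m².
Daily total = Q̄ × 41.30 h × 3600 s/h = 41.476 × 41.30 × 3600 / 10⁶ = 6.167 MJ/m².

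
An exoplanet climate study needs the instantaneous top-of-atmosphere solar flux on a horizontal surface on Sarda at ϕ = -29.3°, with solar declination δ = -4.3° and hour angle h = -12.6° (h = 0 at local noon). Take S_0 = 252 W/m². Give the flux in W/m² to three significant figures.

223 W/m²

cos θ_z = sin ϕ sin δ + cos ϕ cos δ cos h = 0.036693 + 0.848671 = 0.885364.
Flux = S_0 · cos θ_z = 252 × 0.885364 = 223.1 W/m².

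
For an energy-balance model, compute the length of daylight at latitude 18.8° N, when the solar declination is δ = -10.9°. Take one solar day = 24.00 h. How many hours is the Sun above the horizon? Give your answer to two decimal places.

11.50 h

cos h₀ = −tan ϕ · tan δ = −tan(+18.8°) × tan(-10.900°) = 0.0656, so h₀ = 1.5052 rad = 86.24°.
Daylight = 2h₀/(2π) × 24.00 h = (1.5052/π) × 24.00 = 11.50 h.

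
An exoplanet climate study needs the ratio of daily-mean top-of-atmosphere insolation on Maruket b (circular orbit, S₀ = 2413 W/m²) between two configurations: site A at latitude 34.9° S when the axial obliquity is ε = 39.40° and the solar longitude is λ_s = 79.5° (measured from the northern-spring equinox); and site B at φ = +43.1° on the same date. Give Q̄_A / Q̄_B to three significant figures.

— Configuration A (φ=-34.9°):
Solar declination: sin δ = sin ε · sin λ_s = sin 39.40° × sin 79.5° = 0.62410, so δ = +38.616°.
cos H₀ = −tan(-34.9°) tan(+38.616°) = 0.5572, H₀ = 0.9798 rad.
Bracket: H₀ sin φ sin δ + cos φ cos δ sin H₀ = 0.9798×-0.57215×0.62410 + 0.82015×0.78134×0.83037 = -0.349866 + 0.532114 = 0.182248.
Q̄ = (S₀/π) × [bracket] = (2413/π) × 0.182248 = 139.98 W/m².
— Configuration B (φ=+43.1°):
cos H₀ = −tan(+43.1°) tan(+38.616°) = -0.7475, H₀ = 2.4150 rad.
Bracket: H₀ sin φ sin δ + cos φ cos δ sin H₀ = 2.4150×0.68327×0.62410 + 0.73016×0.78134×0.66430 = 1.029826 + 0.378985 = 1.408811.
Q̄ = (S₀/π) × [bracket] = (2413/π) × 1.408811 = 1082.1 W/m².
Ratio Q̄_A / Q̄_B = 139.98 / 1082.1 = 0.1294.

Q̄_A / Q̄_B ≈ 0.129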